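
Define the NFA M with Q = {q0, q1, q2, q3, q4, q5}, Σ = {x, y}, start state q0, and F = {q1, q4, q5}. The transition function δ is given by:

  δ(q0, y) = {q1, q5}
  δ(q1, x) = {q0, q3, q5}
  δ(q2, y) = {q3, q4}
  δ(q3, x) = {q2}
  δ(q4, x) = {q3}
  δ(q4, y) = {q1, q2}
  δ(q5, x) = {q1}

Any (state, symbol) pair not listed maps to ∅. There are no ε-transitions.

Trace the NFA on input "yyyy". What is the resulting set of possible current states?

∅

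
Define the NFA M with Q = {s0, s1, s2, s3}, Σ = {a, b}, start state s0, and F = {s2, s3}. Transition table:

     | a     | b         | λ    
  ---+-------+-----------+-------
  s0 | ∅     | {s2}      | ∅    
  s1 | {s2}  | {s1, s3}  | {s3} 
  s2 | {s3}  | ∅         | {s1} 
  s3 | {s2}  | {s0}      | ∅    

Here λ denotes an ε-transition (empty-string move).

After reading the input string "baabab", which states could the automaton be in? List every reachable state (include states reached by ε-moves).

Start in {s0}.
Read 'b': {s0} → {s1, s2, s3}.
Read 'a': {s1, s2, s3} → {s1, s2, s3}.
Read 'a': {s1, s2, s3} → {s1, s2, s3}.
Read 'b': {s1, s2, s3} → {s0, s1, s3}.
Read 'a': {s0, s1, s3} → {s1, s2, s3}.
Read 'b': {s1, s2, s3} → {s0, s1, s3}.

{s0, s1, s3}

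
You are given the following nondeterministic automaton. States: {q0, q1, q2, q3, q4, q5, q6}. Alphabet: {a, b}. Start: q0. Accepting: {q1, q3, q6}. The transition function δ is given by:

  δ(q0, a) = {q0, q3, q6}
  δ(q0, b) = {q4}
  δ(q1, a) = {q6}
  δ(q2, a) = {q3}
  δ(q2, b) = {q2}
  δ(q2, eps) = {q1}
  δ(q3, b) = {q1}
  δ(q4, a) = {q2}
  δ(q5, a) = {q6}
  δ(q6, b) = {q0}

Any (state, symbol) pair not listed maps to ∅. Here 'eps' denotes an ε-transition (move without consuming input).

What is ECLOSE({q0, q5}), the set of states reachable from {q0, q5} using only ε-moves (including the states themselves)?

{q0, q5}

Begin with {q0, q5}.
No ε-moves leave this set, so the closure equals the set itself.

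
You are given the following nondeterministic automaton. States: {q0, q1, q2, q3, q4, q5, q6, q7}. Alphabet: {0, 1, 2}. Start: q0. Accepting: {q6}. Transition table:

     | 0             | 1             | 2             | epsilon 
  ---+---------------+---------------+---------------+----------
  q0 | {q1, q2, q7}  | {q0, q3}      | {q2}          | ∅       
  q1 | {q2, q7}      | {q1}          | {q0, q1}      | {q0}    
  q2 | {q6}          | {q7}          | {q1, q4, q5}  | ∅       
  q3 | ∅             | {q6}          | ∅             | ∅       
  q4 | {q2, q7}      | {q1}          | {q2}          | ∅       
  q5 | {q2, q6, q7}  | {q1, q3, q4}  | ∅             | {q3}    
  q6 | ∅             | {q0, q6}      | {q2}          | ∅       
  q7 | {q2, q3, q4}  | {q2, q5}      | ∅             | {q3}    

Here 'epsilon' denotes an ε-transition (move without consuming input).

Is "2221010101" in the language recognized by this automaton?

Yes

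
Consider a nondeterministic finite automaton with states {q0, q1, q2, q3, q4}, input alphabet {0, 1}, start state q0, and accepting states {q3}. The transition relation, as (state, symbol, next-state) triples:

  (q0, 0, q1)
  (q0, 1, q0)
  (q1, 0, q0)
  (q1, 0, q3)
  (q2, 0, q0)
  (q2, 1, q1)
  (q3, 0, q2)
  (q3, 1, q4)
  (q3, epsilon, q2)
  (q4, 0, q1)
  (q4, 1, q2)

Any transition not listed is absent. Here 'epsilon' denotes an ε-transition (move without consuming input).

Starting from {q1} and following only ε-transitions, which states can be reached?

Begin with {q1}.
No ε-moves leave this set, so the closure equals the set itself.

{q1}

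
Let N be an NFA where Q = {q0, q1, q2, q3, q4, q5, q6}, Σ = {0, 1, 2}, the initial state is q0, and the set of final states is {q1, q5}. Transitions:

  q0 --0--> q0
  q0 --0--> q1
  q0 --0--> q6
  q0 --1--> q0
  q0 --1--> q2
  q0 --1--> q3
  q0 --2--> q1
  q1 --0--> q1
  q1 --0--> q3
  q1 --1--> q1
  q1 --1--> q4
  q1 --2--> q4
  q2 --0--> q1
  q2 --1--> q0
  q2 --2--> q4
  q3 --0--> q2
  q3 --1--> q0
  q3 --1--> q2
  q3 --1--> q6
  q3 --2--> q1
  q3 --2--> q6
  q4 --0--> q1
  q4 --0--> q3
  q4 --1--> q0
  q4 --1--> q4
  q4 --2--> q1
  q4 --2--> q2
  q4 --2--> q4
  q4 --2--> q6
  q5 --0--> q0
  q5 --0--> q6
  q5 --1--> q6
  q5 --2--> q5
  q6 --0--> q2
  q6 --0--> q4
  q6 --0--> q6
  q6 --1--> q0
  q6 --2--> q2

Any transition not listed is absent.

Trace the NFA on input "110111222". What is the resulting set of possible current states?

Start in {q0}.
Read '1': {q0} → {q0, q2, q3}.
Read '1': {q0, q2, q3} → {q0, q2, q3, q6}.
Read '0': {q0, q2, q3, q6} → {q0, q1, q2, q4, q6}.
Read '1': {q0, q1, q2, q4, q6} → {q0, q1, q2, q3, q4}.
Read '1': {q0, q1, q2, q3, q4} → {q0, q1, q2, q3, q4, q6}.
Read '1': {q0, q1, q2, q3, q4, q6} → {q0, q1, q2, q3, q4, q6}.
Read '2': {q0, q1, q2, q3, q4, q6} → {q1, q2, q4, q6}.
Read '2': {q1, q2, q4, q6} → {q1, q2, q4, q6}.
Read '2': {q1, q2, q4, q6} → {q1, q2, q4, q6}.

{q1, q2, q4, q6}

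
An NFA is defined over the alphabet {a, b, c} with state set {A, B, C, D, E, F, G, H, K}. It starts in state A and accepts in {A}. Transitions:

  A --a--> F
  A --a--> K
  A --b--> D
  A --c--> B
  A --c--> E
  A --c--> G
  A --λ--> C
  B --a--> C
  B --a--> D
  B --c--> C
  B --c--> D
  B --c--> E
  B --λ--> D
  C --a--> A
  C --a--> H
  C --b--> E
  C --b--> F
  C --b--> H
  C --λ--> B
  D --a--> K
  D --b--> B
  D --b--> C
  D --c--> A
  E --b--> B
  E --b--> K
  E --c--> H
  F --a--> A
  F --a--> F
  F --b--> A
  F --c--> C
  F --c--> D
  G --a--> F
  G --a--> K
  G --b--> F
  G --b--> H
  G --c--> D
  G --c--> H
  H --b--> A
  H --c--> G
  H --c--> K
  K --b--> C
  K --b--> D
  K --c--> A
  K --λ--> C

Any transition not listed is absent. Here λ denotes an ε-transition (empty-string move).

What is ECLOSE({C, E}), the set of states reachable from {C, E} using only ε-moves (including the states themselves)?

Begin with {C, E}.
ε-move C → B; add B.
ε-move B → D; add D.

{B, C, D, E}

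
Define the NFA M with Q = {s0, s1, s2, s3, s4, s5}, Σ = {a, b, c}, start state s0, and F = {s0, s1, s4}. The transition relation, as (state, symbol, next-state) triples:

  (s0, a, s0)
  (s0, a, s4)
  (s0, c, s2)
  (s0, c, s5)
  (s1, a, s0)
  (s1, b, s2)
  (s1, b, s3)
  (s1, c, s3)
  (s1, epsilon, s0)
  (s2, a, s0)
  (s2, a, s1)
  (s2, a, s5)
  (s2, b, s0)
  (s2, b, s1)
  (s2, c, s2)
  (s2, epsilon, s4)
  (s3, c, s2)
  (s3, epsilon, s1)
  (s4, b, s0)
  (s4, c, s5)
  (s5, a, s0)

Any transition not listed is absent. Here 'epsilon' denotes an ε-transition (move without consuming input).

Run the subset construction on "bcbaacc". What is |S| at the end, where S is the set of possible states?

Start in {s0}.
Read 'b': {s0} → ∅.
The set is empty and remains empty for the remaining 6 symbols.
That set has 0 states.

0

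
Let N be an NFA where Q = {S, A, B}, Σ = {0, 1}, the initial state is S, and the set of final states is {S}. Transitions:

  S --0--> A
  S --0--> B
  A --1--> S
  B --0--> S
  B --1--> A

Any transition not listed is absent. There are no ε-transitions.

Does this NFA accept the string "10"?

No

Start in {S}.
Read '1': S→∅; now ∅.
The set is empty and remains empty for the remaining 1 symbol.
The final set ∅ contains no accepting state.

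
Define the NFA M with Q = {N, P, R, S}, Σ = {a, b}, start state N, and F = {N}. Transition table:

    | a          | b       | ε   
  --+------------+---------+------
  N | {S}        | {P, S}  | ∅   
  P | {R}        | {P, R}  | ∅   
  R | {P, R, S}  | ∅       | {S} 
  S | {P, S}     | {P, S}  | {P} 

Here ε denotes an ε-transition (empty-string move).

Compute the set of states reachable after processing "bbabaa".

{P, R, S}

Start in {N}.
Read 'b': N→{P, S}; now {P, S}.
Read 'b': P→{P, R}, S→{P, S}; now {P, R, S}.
Read 'a': P→{R}, R→{P, R, S}, S→{P, S}; now {P, R, S}.
Read 'b': P→{P, R}, R→∅, S→{P, S}; now {P, R, S}.
Read 'a': P→{R}, R→{P, R, S}, S→{P, S}; now {P, R, S}.
Read 'a': P→{R}, R→{P, R, S}, S→{P, S}; now {P, R, S}.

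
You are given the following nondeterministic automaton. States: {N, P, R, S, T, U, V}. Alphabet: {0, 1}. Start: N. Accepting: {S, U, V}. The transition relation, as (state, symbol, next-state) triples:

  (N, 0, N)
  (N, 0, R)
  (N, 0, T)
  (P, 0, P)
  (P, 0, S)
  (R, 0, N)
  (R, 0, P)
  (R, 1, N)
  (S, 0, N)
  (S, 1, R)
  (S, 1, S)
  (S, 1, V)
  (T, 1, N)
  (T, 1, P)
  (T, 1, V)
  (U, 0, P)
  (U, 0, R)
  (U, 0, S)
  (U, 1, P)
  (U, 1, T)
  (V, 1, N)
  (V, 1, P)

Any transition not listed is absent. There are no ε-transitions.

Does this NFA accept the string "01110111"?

Start in {N}.
Read '0': N→{N, R, T}; now {N, R, T}.
Read '1': N→∅, R→{N}, T→{N, P, V}; now {N, P, V}.
Read '1': N→∅, P→∅, V→{N, P}; now {N, P}.
Read '1': N→∅, P→∅; now ∅.
The set is empty and remains empty for the remaining 4 symbols.
The final set ∅ contains no accepting state.

No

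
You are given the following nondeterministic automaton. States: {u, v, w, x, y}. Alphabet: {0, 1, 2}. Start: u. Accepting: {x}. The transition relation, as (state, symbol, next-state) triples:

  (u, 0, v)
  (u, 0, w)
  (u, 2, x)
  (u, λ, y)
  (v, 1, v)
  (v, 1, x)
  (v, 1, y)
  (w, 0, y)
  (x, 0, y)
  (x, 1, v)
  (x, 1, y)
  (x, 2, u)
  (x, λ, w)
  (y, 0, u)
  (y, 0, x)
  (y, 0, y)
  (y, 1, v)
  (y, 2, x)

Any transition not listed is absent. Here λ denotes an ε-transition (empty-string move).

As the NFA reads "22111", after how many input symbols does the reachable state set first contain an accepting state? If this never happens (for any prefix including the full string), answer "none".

1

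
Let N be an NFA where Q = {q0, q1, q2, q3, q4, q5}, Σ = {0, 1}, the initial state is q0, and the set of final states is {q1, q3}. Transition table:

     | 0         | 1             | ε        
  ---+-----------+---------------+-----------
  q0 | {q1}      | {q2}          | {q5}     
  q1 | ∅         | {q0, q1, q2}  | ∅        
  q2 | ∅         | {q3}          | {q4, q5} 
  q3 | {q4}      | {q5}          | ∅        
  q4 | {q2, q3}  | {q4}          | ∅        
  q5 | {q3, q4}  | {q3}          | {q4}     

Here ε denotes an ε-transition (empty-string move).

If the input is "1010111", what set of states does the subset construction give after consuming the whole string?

{q3, q4, q5}

Start: ε-closure({q0}) = {q0, q4, q5}.
Read '1': {q0, q4, q5} → {q2, q3, q4, q5}.
Read '0': {q2, q3, q4, q5} → {q2, q3, q4, q5}.
Read '1': {q2, q3, q4, q5} → {q3, q4, q5}.
Read '0': {q3, q4, q5} → {q2, q3, q4, q5}.
Read '1': {q2, q3, q4, q5} → {q3, q4, q5}.
Read '1': {q3, q4, q5} → {q3, q4, q5}.
Read '1': {q3, q4, q5} → {q3, q4, q5}.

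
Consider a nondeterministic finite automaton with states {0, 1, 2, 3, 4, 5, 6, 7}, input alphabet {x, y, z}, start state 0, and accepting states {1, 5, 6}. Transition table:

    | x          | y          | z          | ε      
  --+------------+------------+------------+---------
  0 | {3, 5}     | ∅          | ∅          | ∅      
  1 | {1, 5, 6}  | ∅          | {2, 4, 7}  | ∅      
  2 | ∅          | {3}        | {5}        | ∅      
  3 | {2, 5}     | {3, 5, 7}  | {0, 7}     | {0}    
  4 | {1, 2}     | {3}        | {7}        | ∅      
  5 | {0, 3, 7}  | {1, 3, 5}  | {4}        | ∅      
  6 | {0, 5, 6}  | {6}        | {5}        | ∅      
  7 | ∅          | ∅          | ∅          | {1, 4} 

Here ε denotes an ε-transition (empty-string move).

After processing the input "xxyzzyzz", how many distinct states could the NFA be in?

5

Start in {0}.
Read 'x': 0→{3, 5}; union {3, 5}; ε-closure = {0, 3, 5}.
Read 'x': 0→{3, 5}, 3→{2, 5}, 5→{0, 3, 7}; union {0, 2, 3, 5, 7}; ε-closure = {0, 1, 2, 3, 4, 5, 7}.
Read 'y': 0→∅, 1→∅, 2→{3}, 3→{3, 5, 7}, 4→{3}, 5→{1, 3, 5}, 7→∅; union {1, 3, 5, 7}; ε-closure = {0, 1, 3, 4, 5, 7}.
Read 'z': 0→∅, 1→{2, 4, 7}, 3→{0, 7}, 4→{7}, 5→{4}, 7→∅; union {0, 2, 4, 7}; ε-closure = {0, 1, 2, 4, 7}.
Read 'z': 0→∅, 1→{2, 4, 7}, 2→{5}, 4→{7}, 7→∅; union {2, 4, 5, 7}; ε-closure = {1, 2, 4, 5, 7}.
Read 'y': 1→∅, 2→{3}, 4→{3}, 5→{1, 3, 5}, 7→∅; union {1, 3, 5}; ε-closure = {0, 1, 3, 5}.
Read 'z': 0→∅, 1→{2, 4, 7}, 3→{0, 7}, 5→{4}; union {0, 2, 4, 7}; ε-closure = {0, 1, 2, 4, 7}.
Read 'z': 0→∅, 1→{2, 4, 7}, 2→{5}, 4→{7}, 7→∅; union {2, 4, 5, 7}; ε-closure = {1, 2, 4, 5, 7}.
That set has 5 states.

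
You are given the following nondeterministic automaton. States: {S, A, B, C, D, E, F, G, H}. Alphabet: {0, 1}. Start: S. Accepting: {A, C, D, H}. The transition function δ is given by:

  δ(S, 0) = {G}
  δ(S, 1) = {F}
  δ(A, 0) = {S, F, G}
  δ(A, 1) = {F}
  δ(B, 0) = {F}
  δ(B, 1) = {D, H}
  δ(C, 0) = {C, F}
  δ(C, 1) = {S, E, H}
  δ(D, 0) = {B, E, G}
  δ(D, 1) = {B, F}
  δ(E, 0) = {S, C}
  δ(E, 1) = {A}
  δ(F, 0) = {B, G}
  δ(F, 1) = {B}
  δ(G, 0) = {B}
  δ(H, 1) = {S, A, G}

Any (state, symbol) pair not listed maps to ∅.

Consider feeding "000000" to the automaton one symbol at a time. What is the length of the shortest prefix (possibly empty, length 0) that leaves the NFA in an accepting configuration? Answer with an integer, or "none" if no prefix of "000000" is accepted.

none

Start in {S}.
Read '0': {S} → {G}.
Read '0': {G} → {B}.
Read '0': {B} → {F}.
Read '0': {F} → {B, G}.
Read '0': {B, G} → {B, F}.
Read '0': {B, F} → {B, F, G}.
No reachable set along the way intersects F.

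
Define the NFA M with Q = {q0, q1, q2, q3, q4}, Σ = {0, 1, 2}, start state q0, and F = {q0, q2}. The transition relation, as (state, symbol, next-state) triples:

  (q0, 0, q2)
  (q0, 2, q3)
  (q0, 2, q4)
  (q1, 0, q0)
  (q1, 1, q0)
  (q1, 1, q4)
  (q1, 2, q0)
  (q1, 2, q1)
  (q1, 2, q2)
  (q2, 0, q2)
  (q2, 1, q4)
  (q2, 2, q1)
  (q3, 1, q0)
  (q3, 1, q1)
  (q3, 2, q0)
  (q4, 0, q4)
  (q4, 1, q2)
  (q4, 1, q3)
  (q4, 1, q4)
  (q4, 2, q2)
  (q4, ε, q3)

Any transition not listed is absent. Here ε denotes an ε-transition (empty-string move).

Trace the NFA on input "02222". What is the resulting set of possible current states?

{q0, q1, q2, q3, q4}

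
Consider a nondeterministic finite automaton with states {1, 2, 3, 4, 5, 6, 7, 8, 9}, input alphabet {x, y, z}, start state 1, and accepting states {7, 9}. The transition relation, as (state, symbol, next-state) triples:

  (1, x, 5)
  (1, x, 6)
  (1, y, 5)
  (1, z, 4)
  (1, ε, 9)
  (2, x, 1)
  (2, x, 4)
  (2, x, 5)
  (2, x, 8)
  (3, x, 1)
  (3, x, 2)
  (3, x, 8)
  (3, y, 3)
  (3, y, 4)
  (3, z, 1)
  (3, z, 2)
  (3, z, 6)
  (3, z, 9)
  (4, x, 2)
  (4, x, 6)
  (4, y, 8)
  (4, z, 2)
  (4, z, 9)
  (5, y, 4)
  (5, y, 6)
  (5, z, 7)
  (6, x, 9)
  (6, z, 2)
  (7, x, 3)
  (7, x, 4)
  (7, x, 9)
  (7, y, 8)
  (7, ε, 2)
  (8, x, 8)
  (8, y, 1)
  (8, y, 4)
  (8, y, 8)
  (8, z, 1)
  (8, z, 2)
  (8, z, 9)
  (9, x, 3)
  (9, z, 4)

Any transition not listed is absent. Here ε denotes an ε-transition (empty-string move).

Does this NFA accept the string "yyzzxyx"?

No

Start: ε-closure({1}) = {1, 9}.
Read 'y': 1→{5}, 9→∅; now {5}.
Read 'y': 5→{4, 6}; now {4, 6}.
Read 'z': 4→{2, 9}, 6→{2}; now {2, 9}.
Read 'z': 2→∅, 9→{4}; now {4}.
Read 'x': 4→{2, 6}; now {2, 6}.
Read 'y': 2→∅, 6→∅; now ∅.
The set is empty and remains empty for the remaining 1 symbol.
The final set ∅ contains no accepting state.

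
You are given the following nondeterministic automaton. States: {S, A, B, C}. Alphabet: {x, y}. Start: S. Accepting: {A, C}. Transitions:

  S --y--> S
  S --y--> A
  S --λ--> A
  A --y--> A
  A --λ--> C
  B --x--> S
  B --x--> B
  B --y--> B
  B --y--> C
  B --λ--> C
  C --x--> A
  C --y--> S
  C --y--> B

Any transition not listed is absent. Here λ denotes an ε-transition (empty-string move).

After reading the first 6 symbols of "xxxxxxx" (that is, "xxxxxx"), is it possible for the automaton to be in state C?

Start: ε-closure({S}) = {S, A, C}.
Read 'x': S→∅, A→∅, C→{A}; union {A}; ε-closure = {A, C}.
Read 'x': A→∅, C→{A}; union {A}; ε-closure = {A, C}.
Read 'x': A→∅, C→{A}; union {A}; ε-closure = {A, C}.
Read 'x': A→∅, C→{A}; union {A}; ε-closure = {A, C}.
Read 'x': A→∅, C→{A}; union {A}; ε-closure = {A, C}.
Read 'x': A→∅, C→{A}; union {A}; ε-closure = {A, C}.
State C is in {A, C}.

Yes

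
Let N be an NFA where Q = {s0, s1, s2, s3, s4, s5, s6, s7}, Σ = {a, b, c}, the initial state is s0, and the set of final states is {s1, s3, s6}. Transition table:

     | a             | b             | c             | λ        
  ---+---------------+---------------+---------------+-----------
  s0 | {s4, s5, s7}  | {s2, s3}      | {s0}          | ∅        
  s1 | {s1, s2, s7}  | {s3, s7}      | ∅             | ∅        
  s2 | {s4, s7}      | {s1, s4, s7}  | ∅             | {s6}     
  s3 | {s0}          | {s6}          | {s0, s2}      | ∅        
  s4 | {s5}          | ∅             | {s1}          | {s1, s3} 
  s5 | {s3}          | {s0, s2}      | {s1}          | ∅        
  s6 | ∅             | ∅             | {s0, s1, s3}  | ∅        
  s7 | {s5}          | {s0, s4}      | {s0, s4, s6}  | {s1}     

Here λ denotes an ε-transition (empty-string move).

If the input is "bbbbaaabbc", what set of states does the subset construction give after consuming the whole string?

{s0, s1, s2, s3, s4, s6}

Start in {s0}.
Read 'b': s0→{s2, s3}; union {s2, s3}; ε-closure = {s2, s3, s6}.
Read 'b': s2→{s1, s4, s7}, s3→{s6}, s6→∅; union {s1, s4, s6, s7}; ε-closure = {s1, s3, s4, s6, s7}.
Read 'b': s1→{s3, s7}, s3→{s6}, s4→∅, s6→∅, s7→{s0, s4}; union {s0, s3, s4, s6, s7}; ε-closure = {s0, s1, s3, s4, s6, s7}.
Read 'b': s0→{s2, s3}, s1→{s3, s7}, s3→{s6}, s4→∅, s6→∅, s7→{s0, s4}; union {s0, s2, s3, s4, s6, s7}; ε-closure = {s0, s1, s2, s3, s4, s6, s7}.
Read 'a': s0→{s4, s5, s7}, s1→{s1, s2, s7}, s2→{s4, s7}, s3→{s0}, s4→{s5}, s6→∅, s7→{s5}; union {s0, s1, s2, s4, s5, s7}; ε-closure = {s0, s1, s2, s3, s4, s5, s6, s7}.
Read 'a': s0→{s4, s5, s7}, s1→{s1, s2, s7}, s2→{s4, s7}, s3→{s0}, s4→{s5}, s5→{s3}, s6→∅, s7→{s5}; union {s0, s1, s2, s3, s4, s5, s7}; ε-closure = {s0, s1, s2, s3, s4, s5, s6, s7}.
Read 'a': s0→{s4, s5, s7}, s1→{s1, s2, s7}, s2→{s4, s7}, s3→{s0}, s4→{s5}, s5→{s3}, s6→∅, s7→{s5}; union {s0, s1, s2, s3, s4, s5, s7}; ε-closure = {s0, s1, s2, s3, s4, s5, s6, s7}.
Read 'b': s0→{s2, s3}, s1→{s3, s7}, s2→{s1, s4, s7}, s3→{s6}, s4→∅, s5→{s0, s2}, s6→∅, s7→{s0, s4}; now {s0, s1, s2, s3, s4, s6, s7}.
Read 'b': s0→{s2, s3}, s1→{s3, s7}, s2→{s1, s4, s7}, s3→{s6}, s4→∅, s6→∅, s7→{s0, s4}; now {s0, s1, s2, s3, s4, s6, s7}.
Read 'c': s0→{s0}, s1→∅, s2→∅, s3→{s0, s2}, s4→{s1}, s6→{s0, s1, s3}, s7→{s0, s4, s6}; now {s0, s1, s2, s3, s4, s6}.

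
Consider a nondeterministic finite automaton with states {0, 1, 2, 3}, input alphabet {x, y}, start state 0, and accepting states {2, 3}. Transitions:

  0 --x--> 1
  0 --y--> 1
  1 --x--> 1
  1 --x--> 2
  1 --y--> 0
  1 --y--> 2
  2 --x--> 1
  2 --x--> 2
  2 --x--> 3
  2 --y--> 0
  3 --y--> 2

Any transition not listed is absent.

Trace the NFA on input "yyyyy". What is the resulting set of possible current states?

Start in {0}.
Read 'y': 0→{1}; now {1}.
Read 'y': 1→{0, 2}; now {0, 2}.
Read 'y': 0→{1}, 2→{0}; now {0, 1}.
Read 'y': 0→{1}, 1→{0, 2}; now {0, 1, 2}.
Read 'y': 0→{1}, 1→{0, 2}, 2→{0}; now {0, 1, 2}.

{0, 1, 2}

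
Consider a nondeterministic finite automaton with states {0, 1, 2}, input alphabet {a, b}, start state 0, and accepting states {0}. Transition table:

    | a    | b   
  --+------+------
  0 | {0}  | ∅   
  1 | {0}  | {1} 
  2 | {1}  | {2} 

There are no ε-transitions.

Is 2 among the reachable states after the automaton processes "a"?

No

Start in {0}.
Read 'a': {0} → {0}.
State 2 is not in {0}.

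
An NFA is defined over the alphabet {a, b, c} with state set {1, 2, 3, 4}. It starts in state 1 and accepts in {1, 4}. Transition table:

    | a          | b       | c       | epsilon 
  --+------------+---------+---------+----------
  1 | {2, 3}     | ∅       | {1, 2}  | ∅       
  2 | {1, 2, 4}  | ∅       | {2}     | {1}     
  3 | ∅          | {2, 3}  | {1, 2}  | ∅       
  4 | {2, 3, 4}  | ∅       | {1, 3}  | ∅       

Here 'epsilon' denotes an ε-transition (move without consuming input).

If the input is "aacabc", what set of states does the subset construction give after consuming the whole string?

{1, 2}

Start in {1}.
Read 'a': {1} → {1, 2, 3}.
Read 'a': {1, 2, 3} → {1, 2, 3, 4}.
Read 'c': {1, 2, 3, 4} → {1, 2, 3}.
Read 'a': {1, 2, 3} → {1, 2, 3, 4}.
Read 'b': {1, 2, 3, 4} → {1, 2, 3}.
Read 'c': {1, 2, 3} → {1, 2}.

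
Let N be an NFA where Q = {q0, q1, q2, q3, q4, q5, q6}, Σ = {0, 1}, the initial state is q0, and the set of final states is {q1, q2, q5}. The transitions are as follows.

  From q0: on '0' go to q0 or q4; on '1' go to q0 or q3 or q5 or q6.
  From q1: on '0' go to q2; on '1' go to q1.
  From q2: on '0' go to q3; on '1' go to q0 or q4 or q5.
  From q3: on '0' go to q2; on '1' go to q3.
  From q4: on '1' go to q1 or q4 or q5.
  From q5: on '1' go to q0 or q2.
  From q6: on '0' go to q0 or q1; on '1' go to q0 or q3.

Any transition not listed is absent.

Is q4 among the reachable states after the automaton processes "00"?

Start in {q0}.
Read '0': {q0} → {q0, q4}.
Read '0': {q0, q4} → {q0, q4}.
State q4 is in {q0, q4}.

Yes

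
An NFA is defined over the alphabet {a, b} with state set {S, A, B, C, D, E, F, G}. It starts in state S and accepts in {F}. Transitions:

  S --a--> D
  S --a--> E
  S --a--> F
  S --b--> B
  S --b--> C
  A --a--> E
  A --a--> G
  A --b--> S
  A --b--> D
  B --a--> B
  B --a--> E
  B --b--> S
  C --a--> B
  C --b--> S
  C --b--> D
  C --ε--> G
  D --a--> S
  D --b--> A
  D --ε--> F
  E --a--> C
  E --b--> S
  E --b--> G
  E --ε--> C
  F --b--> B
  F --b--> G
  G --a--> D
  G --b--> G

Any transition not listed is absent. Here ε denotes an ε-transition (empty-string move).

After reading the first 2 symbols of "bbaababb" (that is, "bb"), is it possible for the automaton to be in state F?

Yes

Start in {S}.
Read 'b': S→{B, C}; union {B, C}; ε-closure = {B, C, G}.
Read 'b': B→{S}, C→{S, D}, G→{G}; union {S, D, G}; ε-closure = {S, D, F, G}.
State F is in {S, D, F, G}.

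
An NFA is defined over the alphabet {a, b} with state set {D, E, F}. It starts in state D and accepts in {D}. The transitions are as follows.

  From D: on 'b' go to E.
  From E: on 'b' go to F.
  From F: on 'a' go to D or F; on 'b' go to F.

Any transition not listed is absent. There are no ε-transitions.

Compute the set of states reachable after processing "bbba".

Start in {D}.
Read 'b': D→{E}; now {E}.
Read 'b': E→{F}; now {F}.
Read 'b': F→{F}; now {F}.
Read 'a': F→{D, F}; now {D, F}.

{D, F}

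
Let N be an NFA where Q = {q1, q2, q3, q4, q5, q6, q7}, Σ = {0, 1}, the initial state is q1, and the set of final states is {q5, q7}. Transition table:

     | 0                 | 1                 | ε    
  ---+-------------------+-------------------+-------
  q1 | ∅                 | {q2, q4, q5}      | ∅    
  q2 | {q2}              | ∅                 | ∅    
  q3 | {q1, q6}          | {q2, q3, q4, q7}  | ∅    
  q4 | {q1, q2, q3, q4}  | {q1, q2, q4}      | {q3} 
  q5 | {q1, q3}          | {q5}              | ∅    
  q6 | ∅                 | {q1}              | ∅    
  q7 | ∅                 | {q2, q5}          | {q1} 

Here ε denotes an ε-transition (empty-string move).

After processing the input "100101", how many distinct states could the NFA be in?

Start in {q1}.
Read '1': q1→{q2, q4, q5}; union {q2, q4, q5}; ε-closure = {q2, q3, q4, q5}.
Read '0': q2→{q2}, q3→{q1, q6}, q4→{q1, q2, q3, q4}, q5→{q1, q3}; now {q1, q2, q3, q4, q6}.
Read '0': q1→∅, q2→{q2}, q3→{q1, q6}, q4→{q1, q2, q3, q4}, q6→∅; now {q1, q2, q3, q4, q6}.
Read '1': q1→{q2, q4, q5}, q2→∅, q3→{q2, q3, q4, q7}, q4→{q1, q2, q4}, q6→{q1}; now {q1, q2, q3, q4, q5, q7}.
Read '0': q1→∅, q2→{q2}, q3→{q1, q6}, q4→{q1, q2, q3, q4}, q5→{q1, q3}, q7→∅; now {q1, q2, q3, q4, q6}.
Read '1': q1→{q2, q4, q5}, q2→∅, q3→{q2, q3, q4, q7}, q4→{q1, q2, q4}, q6→{q1}; now {q1, q2, q3, q4, q5, q7}.
That set has 6 states.

6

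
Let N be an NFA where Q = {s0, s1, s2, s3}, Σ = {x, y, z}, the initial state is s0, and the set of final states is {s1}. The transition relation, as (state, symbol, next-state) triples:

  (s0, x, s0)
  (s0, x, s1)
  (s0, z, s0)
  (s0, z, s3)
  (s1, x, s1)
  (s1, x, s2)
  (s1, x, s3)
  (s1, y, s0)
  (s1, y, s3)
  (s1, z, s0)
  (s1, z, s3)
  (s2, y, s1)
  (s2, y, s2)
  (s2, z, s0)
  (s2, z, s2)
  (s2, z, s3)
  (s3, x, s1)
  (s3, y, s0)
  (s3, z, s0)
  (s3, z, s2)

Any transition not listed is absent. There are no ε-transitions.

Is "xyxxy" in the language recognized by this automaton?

Start in {s0}.
Read 'x': s0→{s0, s1}; now {s0, s1}.
Read 'y': s0→∅, s1→{s0, s3}; now {s0, s3}.
Read 'x': s0→{s0, s1}, s3→{s1}; now {s0, s1}.
Read 'x': s0→{s0, s1}, s1→{s1, s2, s3}; now {s0, s1, s2, s3}.
Read 'y': s0→∅, s1→{s0, s3}, s2→{s1, s2}, s3→{s0}; now {s0, s1, s2, s3}.
The final set {s0, s1, s2, s3} contains the accepting state s1.

Yes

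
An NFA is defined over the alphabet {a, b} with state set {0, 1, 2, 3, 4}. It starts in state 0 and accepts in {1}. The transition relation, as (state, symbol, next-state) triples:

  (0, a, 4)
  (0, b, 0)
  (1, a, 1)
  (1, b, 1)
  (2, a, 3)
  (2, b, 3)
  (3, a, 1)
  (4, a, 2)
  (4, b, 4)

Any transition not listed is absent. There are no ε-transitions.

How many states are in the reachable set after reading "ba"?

Start in {0}.
Read 'b': {0} → {0}.
Read 'a': {0} → {4}.
That set has 1 state.

1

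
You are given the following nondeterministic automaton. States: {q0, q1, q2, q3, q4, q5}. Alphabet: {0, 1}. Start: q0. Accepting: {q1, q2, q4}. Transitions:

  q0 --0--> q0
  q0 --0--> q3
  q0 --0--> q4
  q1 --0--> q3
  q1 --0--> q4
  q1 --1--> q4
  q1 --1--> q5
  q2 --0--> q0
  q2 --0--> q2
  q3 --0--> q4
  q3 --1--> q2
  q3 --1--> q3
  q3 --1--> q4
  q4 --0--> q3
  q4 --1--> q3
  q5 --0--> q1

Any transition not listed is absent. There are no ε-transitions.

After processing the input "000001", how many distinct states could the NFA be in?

Start in {q0}.
Read '0': q0→{q0, q3, q4}; now {q0, q3, q4}.
Read '0': q0→{q0, q3, q4}, q3→{q4}, q4→{q3}; now {q0, q3, q4}.
Read '0': q0→{q0, q3, q4}, q3→{q4}, q4→{q3}; now {q0, q3, q4}.
Read '0': q0→{q0, q3, q4}, q3→{q4}, q4→{q3}; now {q0, q3, q4}.
Read '0': q0→{q0, q3, q4}, q3→{q4}, q4→{q3}; now {q0, q3, q4}.
Read '1': q0→∅, q3→{q2, q3, q4}, q4→{q3}; now {q2, q3, q4}.
That set has 3 states.

3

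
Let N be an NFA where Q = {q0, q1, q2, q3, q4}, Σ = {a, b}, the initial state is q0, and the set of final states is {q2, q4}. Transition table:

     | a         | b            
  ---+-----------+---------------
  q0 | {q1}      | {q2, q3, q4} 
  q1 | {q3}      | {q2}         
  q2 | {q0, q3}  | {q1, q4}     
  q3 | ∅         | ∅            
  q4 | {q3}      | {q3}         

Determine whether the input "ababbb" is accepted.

Yes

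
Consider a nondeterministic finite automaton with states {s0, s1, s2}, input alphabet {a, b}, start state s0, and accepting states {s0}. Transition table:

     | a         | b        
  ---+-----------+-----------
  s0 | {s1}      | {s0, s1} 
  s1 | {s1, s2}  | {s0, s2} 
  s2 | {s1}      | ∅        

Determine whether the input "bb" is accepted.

Start in {s0}.
Read 'b': s0→{s0, s1}; now {s0, s1}.
Read 'b': s0→{s0, s1}, s1→{s0, s2}; now {s0, s1, s2}.
The final set {s0, s1, s2} contains the accepting state s0.

Yes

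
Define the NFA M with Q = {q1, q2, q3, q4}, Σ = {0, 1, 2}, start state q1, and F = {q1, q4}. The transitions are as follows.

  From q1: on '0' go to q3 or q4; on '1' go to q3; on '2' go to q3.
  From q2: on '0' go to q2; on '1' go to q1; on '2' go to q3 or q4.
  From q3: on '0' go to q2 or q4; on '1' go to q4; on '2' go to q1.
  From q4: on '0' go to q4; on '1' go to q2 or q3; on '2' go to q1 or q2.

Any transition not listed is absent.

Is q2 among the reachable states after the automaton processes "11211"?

Start in {q1}.
Read '1': {q1} → {q3}.
Read '1': {q3} → {q4}.
Read '2': {q4} → {q1, q2}.
Read '1': {q1, q2} → {q1, q3}.
Read '1': {q1, q3} → {q3, q4}.
State q2 is not in {q3, q4}.

No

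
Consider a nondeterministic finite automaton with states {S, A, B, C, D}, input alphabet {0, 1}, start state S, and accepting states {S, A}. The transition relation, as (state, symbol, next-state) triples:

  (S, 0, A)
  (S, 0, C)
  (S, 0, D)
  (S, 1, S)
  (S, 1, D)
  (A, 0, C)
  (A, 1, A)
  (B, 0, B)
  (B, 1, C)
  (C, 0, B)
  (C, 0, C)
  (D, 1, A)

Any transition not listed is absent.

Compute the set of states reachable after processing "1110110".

{C}

Start in {S}.
Read '1': S→{S, D}; now {S, D}.
Read '1': S→{S, D}, D→{A}; now {S, A, D}.
Read '1': S→{S, D}, A→{A}, D→{A}; now {S, A, D}.
Read '0': S→{A, C, D}, A→{C}, D→∅; now {A, C, D}.
Read '1': A→{A}, C→∅, D→{A}; now {A}.
Read '1': A→{A}; now {A}.
Read '0': A→{C}; now {C}.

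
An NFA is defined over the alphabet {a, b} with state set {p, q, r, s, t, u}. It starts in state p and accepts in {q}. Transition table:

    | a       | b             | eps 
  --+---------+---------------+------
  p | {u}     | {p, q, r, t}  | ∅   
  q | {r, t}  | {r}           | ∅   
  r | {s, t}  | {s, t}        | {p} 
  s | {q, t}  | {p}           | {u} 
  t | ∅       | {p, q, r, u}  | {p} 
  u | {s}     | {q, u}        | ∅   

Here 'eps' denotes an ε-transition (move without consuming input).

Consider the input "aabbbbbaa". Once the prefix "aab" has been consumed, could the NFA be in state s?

Start in {p}.
Read 'a': p→{u}; now {u}.
Read 'a': u→{s}; union {s}; ε-closure = {s, u}.
Read 'b': s→{p}, u→{q, u}; now {p, q, u}.
State s is not in {p, q, u}.

No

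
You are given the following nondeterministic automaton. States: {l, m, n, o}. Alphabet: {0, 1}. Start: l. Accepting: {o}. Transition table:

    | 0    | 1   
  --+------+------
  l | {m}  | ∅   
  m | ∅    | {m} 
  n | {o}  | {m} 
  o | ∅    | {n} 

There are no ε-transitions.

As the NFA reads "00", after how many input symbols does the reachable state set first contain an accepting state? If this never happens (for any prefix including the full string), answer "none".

none

Start in {l}.
Read '0': {l} → {m}.
Read '0': {m} → ∅.
No reachable set along the way intersects F.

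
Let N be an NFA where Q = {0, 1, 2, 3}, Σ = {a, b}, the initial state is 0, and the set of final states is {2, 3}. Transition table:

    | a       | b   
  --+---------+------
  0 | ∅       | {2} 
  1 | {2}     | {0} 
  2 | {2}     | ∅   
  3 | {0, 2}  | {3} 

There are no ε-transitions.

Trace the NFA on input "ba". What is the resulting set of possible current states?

Start in {0}.
Read 'b': {0} → {2}.
Read 'a': {2} → {2}.

{2}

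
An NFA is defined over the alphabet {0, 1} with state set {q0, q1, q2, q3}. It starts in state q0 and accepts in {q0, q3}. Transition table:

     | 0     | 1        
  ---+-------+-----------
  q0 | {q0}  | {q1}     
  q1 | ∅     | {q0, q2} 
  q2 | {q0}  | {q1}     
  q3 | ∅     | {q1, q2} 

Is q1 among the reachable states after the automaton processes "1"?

Yes

Start in {q0}.
Read '1': q0→{q1}; now {q1}.
State q1 is in {q1}.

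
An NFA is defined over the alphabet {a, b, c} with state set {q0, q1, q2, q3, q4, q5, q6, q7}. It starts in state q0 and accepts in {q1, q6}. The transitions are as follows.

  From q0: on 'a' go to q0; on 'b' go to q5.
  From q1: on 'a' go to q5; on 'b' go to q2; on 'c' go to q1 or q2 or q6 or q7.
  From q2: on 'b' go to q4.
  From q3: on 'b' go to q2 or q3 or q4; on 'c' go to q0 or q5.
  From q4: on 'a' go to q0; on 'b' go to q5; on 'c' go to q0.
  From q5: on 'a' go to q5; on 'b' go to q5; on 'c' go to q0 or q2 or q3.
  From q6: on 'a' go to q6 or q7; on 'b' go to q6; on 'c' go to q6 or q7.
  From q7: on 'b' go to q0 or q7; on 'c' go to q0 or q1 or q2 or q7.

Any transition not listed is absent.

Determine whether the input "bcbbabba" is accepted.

No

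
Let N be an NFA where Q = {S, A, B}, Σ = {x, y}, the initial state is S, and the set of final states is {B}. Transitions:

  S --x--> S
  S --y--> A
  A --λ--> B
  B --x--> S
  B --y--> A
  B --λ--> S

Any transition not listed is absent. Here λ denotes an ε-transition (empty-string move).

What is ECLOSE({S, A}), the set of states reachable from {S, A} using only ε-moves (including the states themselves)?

Begin with {S, A}.
ε-move A → B; add B.

{S, A, B}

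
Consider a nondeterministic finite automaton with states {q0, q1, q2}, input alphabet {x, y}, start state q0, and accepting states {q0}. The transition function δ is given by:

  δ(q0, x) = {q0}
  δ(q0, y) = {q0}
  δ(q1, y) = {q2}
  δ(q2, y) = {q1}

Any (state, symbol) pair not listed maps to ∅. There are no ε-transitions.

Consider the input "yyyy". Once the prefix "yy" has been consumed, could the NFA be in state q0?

Start in {q0}.
Read 'y': q0→{q0}; now {q0}.
Read 'y': q0→{q0}; now {q0}.
State q0 is in {q0}.

Yes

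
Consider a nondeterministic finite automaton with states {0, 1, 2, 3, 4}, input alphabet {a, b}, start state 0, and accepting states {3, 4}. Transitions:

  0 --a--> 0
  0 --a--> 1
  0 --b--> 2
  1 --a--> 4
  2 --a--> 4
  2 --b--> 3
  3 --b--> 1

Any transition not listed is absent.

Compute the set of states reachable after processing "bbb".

Start in {0}.
Read 'b': {0} → {2}.
Read 'b': {2} → {3}.
Read 'b': {3} → {1}.

{1}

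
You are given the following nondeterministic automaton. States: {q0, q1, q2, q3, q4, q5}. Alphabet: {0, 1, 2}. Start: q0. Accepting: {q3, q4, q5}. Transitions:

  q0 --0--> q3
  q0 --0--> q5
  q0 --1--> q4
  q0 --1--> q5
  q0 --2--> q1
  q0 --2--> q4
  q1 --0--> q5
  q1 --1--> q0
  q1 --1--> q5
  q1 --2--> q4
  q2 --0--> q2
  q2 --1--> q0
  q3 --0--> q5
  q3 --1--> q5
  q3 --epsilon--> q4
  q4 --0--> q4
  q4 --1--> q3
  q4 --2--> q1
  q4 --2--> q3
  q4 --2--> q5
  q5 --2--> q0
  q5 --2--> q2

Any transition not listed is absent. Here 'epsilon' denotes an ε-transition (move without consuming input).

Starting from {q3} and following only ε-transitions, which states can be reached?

Begin with {q3}.
ε-move q3 → q4; add q4.

{q3, q4}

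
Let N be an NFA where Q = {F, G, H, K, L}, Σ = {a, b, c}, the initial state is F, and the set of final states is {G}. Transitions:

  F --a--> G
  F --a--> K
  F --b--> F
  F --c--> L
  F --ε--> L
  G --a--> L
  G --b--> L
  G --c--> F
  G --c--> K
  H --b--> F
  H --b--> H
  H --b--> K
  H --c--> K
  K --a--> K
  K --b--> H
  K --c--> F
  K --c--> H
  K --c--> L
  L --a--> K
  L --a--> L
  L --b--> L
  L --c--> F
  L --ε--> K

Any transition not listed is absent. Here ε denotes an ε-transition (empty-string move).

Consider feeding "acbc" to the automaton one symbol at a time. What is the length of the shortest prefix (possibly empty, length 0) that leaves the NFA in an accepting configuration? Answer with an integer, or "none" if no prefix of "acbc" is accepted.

1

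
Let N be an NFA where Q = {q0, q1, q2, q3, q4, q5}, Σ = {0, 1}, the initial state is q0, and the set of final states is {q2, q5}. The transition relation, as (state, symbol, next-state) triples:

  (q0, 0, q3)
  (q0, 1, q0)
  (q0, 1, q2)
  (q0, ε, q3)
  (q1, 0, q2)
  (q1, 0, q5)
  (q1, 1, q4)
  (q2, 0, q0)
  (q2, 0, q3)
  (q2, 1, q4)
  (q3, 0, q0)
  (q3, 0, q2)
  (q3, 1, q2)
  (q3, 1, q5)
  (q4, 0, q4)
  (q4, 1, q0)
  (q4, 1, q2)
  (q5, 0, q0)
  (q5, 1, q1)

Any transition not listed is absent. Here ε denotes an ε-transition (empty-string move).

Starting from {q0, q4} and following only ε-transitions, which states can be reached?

Begin with {q0, q4}.
ε-move q0 → q3; add q3.

{q0, q3, q4}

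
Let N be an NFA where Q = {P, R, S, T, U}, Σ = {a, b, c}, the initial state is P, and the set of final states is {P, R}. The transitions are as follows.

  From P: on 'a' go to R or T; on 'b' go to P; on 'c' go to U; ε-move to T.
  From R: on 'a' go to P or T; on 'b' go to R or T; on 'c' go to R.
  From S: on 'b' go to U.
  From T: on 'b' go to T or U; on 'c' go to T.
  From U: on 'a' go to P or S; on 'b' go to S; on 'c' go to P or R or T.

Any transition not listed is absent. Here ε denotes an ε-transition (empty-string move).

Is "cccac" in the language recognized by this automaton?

No

Start: ε-closure({P}) = {P, T}.
Read 'c': P→{U}, T→{T}; now {T, U}.
Read 'c': T→{T}, U→{P, R, T}; now {P, R, T}.
Read 'c': P→{U}, R→{R}, T→{T}; now {R, T, U}.
Read 'a': R→{P, T}, T→∅, U→{P, S}; now {P, S, T}.
Read 'c': P→{U}, S→∅, T→{T}; now {T, U}.
The final set {T, U} contains no accepting state.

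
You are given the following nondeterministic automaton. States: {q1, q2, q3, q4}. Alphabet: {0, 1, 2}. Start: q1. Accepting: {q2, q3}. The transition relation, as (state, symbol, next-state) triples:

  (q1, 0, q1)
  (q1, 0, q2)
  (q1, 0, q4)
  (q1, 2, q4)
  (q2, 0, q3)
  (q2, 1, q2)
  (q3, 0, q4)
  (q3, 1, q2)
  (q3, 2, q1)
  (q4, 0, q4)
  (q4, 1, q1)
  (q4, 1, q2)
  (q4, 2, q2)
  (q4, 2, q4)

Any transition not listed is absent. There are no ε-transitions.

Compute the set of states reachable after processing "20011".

{q2}

Start in {q1}.
Read '2': q1→{q4}; now {q4}.
Read '0': q4→{q4}; now {q4}.
Read '0': q4→{q4}; now {q4}.
Read '1': q4→{q1, q2}; now {q1, q2}.
Read '1': q1→∅, q2→{q2}; now {q2}.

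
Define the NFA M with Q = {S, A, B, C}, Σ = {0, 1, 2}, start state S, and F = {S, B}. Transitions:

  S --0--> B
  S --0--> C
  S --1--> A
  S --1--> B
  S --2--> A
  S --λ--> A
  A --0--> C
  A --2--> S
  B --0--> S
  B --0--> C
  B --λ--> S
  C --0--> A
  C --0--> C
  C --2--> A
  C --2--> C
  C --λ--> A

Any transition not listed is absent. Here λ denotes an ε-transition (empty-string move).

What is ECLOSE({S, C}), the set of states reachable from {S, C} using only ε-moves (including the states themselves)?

{S, A, C}

Begin with {S, C}.
ε-move S → A; add A.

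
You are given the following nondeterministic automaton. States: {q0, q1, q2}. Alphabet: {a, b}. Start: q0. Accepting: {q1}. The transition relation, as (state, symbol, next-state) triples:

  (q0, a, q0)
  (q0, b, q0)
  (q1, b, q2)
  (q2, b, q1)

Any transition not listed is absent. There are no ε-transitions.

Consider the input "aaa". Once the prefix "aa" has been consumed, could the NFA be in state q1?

No

Start in {q0}.
Read 'a': {q0} → {q0}.
Read 'a': {q0} → {q0}.
State q1 is not in {q0}.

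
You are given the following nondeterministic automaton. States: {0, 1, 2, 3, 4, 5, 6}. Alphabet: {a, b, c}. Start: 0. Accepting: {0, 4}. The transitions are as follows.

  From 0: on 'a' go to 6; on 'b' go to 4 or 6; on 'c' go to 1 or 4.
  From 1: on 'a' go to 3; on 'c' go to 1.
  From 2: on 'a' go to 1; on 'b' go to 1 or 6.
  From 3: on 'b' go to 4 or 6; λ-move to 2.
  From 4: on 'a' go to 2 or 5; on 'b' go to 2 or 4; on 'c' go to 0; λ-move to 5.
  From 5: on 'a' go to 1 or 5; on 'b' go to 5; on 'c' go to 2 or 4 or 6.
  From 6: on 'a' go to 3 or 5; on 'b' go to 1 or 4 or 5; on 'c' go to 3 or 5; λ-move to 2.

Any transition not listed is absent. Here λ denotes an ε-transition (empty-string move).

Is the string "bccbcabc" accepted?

Yes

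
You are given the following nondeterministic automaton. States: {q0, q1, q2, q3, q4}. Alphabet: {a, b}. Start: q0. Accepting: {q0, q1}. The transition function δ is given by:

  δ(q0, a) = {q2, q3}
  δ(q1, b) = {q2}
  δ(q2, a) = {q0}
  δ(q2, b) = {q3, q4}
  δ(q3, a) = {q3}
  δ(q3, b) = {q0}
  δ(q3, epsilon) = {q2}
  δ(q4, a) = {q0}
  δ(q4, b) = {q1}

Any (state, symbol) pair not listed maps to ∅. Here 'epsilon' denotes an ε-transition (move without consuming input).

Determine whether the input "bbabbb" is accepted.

No

Start in {q0}.
Read 'b': q0→∅; now ∅.
The set is empty and remains empty for the remaining 5 symbols.
The final set ∅ contains no accepting state.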